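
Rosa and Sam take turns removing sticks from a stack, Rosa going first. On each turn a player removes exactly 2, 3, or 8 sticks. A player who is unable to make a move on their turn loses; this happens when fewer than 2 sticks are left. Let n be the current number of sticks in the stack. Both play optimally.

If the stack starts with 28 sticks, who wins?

Label each position W (a win for the player to move) or L (a loss). A position with no legal move is L; any other position is W exactly when some move reaches an L, and L when every move reaches a W.
n=0: no move → L
n=1: no move → L
n=2: reaches L-position 0 → W
n=3: reaches L-position 1 → W
n=4: reaches L-position 1 → W
n=5: only reaches 3(W), 2(W), all W → L
n=6: only reaches 4(W), 3(W), all W → L
n=7: reaches L-position 5 → W
n=8: reaches L-position 6 → W
n=9: reaches L-position 6 → W
n=10: only reaches 8(W), 7(W), 2(W), all W → L
n=11: only reaches 9(W), 8(W), 3(W), all W → L
n=12: reaches L-position 10 → W
n=13: reaches L-position 11 → W
n=14: reaches L-position 11 → W
n=15: only reaches 13(W), 12(W), 7(W), all W → L
n=16: only reaches 14(W), 13(W), 8(W), all W → L
n=17: reaches L-position 15 → W
n=18: reaches L-position 16 → W
n=19: reaches L-position 16 → W
n=20: only reaches 18(W), 17(W), 12(W), all W → L
n=21: only reaches 19(W), 18(W), 13(W), all W → L
n=22: reaches L-position 20 → W
n=23: reaches L-position 21 → W
n=24: reaches L-position 21 → W
n=25: only reaches 23(W), 22(W), 17(W), all W → L
n=26: only reaches 24(W), 23(W), 18(W), all W → L
n=27: reaches L-position 25 → W
n=28: reaches L-position 26 → W
The starting position 28 is W: Rosa should remove 2, leaving 26, handing over an L position.

Rosa wins.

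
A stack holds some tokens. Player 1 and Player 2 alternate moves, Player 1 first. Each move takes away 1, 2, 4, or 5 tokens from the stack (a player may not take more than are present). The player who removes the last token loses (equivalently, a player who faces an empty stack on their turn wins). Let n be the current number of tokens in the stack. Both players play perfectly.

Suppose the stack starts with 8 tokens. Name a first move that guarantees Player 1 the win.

Remove 1, leaving 7.

Use the standard recursion: the mover wins at a terminal position; elsewhere, the mover wins exactly when some move hands the opponent an L position.
n=0: no move; the opponent has just taken the last token and therefore loses → W
n=1: the only move is to 0(W), a W ⇒ L
n=2: can move to 1, which is L ⇒ W
n=3: can move to 1, which is L ⇒ W
n=4: moves to 3(W), 2(W), 0(W); every one is W ⇒ L
n=5: can move to 4, which is L ⇒ W
n=6: can move to 4, which is L ⇒ W
n=7: moves to 6(W), 5(W), 3(W), 2(W); every one is W ⇒ L
n=8: can move to 7, which is L ⇒ W
From 8, the L positions reachable in one move are: 7, 4. Any move reaching one of these is winning.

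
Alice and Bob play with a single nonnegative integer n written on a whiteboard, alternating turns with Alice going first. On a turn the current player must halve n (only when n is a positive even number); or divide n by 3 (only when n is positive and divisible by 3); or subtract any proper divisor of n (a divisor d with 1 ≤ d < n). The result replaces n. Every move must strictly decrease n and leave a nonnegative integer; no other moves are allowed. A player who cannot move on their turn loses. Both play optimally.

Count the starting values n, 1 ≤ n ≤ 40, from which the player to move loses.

Positions with no move are L. A position that does have a move is losing for the player to move precisely when every available move leads to a winning position for the opponent. Fill in the labels:
n=0: no move → L
n=1: no move → L
n=2: W (go to 1, an L position)
n=3: W (go to 1, an L position)
n=4: L (options 2(W), 3(W) are all W)
n=5: W (go to 4, an L position)
n=6: W (go to 4, an L position)
n=7: L (sole option 6(W) is W)
n=8: W (go to 4, an L position)
n=9: L (options 3(W), 6(W), 8(W) are all W)
n=10: W (go to 9, an L position)
n=11: L (sole option 10(W) is W)
n=12: W (go to 4, an L position)
n=13: L (sole option 12(W) is W)
n=14: W (go to 7, an L position)
n=15: L (options 5(W), 10(W), 12(W), 14(W) are all W)
n=16: W (go to 15, an L position)
n=17: L (sole option 16(W) is W)
n=18: W (go to 9, an L position)
n=19: L (sole option 18(W) is W)
n=20: W (go to 15, an L position)
n=21: W (go to 7, an L position)
n=22: W (go to 11, an L position)
n=23: L (sole option 22(W) is W)
n=24: W (go to 23, an L position)
n=25: L (options 20(W), 24(W) are all W)
n=26: W (go to 13, an L position)
n=27: W (go to 9, an L position)
n=28: L (options 14(W), 21(W), 24(W), 26(W), 27(W) are all W)
n=29: W (go to 28, an L position)
n=30: W (go to 15, an L position)
n=31: L (sole option 30(W) is W)
n=32: W (go to 28, an L position)
n=33: W (go to 11, an L position)
n=34: W (go to 17, an L position)
n=35: W (go to 28, an L position)
n=36: L (options 12(W), 18(W), 24(W), 27(W), 30(W), 32(W), 33(W), 34(W), 35(W) are all W)
n=37: W (go to 36, an L position)
n=38: W (go to 19, an L position)
n=39: W (go to 13, an L position)
n=40: W (go to 36, an L position)
L entries with 1 ≤ n ≤ 40 (n=0 is outside the asked range and is not counted): n = 1, 4, 7, 9, 11, 13, 15, 17, 19, 23, 25, 28, 31, 36; that makes 14.

14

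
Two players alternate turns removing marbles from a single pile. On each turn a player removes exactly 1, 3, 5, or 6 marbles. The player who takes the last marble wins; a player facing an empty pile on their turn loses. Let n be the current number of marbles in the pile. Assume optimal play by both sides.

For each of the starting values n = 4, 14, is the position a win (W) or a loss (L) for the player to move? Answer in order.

4: L, 14: W

Compute win/loss labels from the base case upward. A position with no move is L. Any other position is W if it can reach an L in one move, else L.
n=0: no move → L
n=1: W (go to 0, an L position)
n=2: L (sole option 1(W) is W)
n=3: W (go to 2, an L position)
n=4: L (options 3(W), 1(W) are all W)
n=5: W (go to 4, an L position)
n=6: W (go to 0, an L position)
n=7: W (go to 4, an L position)
n=8: W (go to 2, an L position)
n=9: W (go to 4, an L position)
n=10: W (go to 4, an L position)
n=11: L (options 10(W), 8(W), 6(W), 5(W) are all W)
n=12: W (go to 11, an L position)
n=13: L (options 12(W), 10(W), 8(W), 7(W) are all W)
n=14: W (go to 13, an L position)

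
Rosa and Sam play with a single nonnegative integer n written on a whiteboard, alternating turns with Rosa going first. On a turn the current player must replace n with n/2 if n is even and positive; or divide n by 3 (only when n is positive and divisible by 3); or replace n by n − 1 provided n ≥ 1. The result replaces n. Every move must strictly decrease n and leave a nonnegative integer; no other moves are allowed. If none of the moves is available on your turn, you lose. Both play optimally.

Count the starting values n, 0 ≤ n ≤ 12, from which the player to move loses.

6

Work bottom-up. With no move the player to move loses. Otherwise the position is W if at least one move leads to an L position for the opponent, and L if every move leads to a W.
n=0: no move → L
n=1: can move to 0, which is L ⇒ W
n=2: the only move is to 1(W), a W ⇒ L
n=3: can move to 2, which is L ⇒ W
n=4: can move to 2, which is L ⇒ W
n=5: the only move is to 4(W), a W ⇒ L
n=6: can move to 2, which is L ⇒ W
n=7: the only move is to 6(W), a W ⇒ L
n=8: can move to 7, which is L ⇒ W
n=9: moves to 3(W), 8(W); every one is W ⇒ L
n=10: can move to 5, which is L ⇒ W
n=11: the only move is to 10(W), a W ⇒ L
n=12: can move to 11, which is L ⇒ W
L entries with 0 ≤ n ≤ 12: n = 0, 2, 5, 7, 9, 11; that makes 6.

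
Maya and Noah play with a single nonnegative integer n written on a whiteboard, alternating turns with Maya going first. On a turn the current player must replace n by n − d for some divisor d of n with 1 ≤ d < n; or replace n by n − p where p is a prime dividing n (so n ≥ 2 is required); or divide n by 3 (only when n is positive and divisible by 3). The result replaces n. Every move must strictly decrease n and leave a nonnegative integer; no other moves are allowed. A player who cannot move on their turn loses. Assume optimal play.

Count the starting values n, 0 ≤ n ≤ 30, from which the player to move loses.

Build the W/L table. Terminal = L. A non-terminal position is W if it has a move to some L; otherwise it is L.
n=0: no move → L
n=1: no move → L
n=2: can move to 0, which is L ⇒ W
n=3: can move to 0, which is L ⇒ W
n=4: moves to 2(W), 3(W); every one is W ⇒ L
n=5: can move to 0, which is L ⇒ W
n=6: can move to 4, which is L ⇒ W
n=7: can move to 0, which is L ⇒ W
n=8: can move to 4, which is L ⇒ W
n=9: moves to 3(W), 6(W), 8(W); every one is W ⇒ L
n=10: can move to 9, which is L ⇒ W
n=11: can move to 0, which is L ⇒ W
n=12: can move to 4, which is L ⇒ W
n=13: can move to 0, which is L ⇒ W
n=14: moves to 7(W), 12(W), 13(W); every one is W ⇒ L
n=15: can move to 14, which is L ⇒ W
n=16: can move to 14, which is L ⇒ W
n=17: can move to 0, which is L ⇒ W
n=18: can move to 9, which is L ⇒ W
n=19: can move to 0, which is L ⇒ W
n=20: moves to 10(W), 15(W), 16(W), 18(W), 19(W); every one is W ⇒ L
n=21: can move to 14, which is L ⇒ W
n=22: can move to 20, which is L ⇒ W
n=23: can move to 0, which is L ⇒ W
n=24: can move to 20, which is L ⇒ W
n=25: can move to 20, which is L ⇒ W
n=26: moves to 13(W), 24(W), 25(W); every one is W ⇒ L
n=27: can move to 9, which is L ⇒ W
n=28: can move to 14, which is L ⇒ W
n=29: can move to 0, which is L ⇒ W
n=30: can move to 20, which is L ⇒ W
L entries with 0 ≤ n ≤ 30: n = 0, 1, 4, 9, 14, 20, 26; that makes 7.

7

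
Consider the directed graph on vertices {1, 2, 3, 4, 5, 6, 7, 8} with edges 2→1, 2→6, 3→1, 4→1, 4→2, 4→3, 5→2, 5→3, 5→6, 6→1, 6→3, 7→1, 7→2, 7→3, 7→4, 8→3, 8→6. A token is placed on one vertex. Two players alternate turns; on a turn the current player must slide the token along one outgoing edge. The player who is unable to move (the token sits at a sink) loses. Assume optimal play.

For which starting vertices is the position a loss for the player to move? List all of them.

Positions with no move are L. A position that does have a move is losing for the player to move precisely when every available move leads to a winning position for the opponent. Fill in the labels:
Every edge goes from a vertex to one that appears earlier in the order 1, 3, 6, 2, 4, 7, 5, 8, so processing vertices in that order labels each vertex after all of its successors.
1: no outgoing edge → L
3: →1(L), so W
6: →1(L), so W
2: →1(L), so W
4: →1(L), so W
7: →1(L), so W
5: →2(W), 6(W), 3(W) — all W, so L
8: →6(W), 3(W) — all W, so L
Reading off the rows marked L gives the requested list; there are 3 such vertices.

1, 5, 8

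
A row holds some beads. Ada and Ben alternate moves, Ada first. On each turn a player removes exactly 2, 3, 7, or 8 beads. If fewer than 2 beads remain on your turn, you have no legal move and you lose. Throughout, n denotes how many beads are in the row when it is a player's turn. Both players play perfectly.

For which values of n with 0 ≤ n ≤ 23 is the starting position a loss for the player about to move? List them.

0, 1, 5, 6, 10, 11, 15, 16, 20, 21

Label each position W (a win for the player to move) or L (a loss). A position with no legal move is L; any other position is W exactly when some move reaches an L, and L when every move reaches a W.
n=0: no move → L
n=1: no move → L
n=2: reaches L-position 0 → W
n=3: reaches L-position 1 → W
n=4: reaches L-position 1 → W
n=5: only reaches 3(W), 2(W), all W → L
n=6: only reaches 4(W), 3(W), all W → L
n=7: reaches L-position 5 → W
n=8: reaches L-position 6 → W
n=9: reaches L-position 6 → W
n=10: only reaches 8(W), 7(W), 3(W), 2(W), all W → L
n=11: only reaches 9(W), 8(W), 4(W), 3(W), all W → L
n=12: reaches L-position 10 → W
n=13: reaches L-position 11 → W
n=14: reaches L-position 11 → W
n=15: only reaches 13(W), 12(W), 8(W), 7(W), all W → L
n=16: only reaches 14(W), 13(W), 9(W), 8(W), all W → L
n=17: reaches L-position 15 → W
n=18: reaches L-position 16 → W
n=19: reaches L-position 16 → W
n=20: only reaches 18(W), 17(W), 13(W), 12(W), all W → L
n=21: only reaches 19(W), 18(W), 14(W), 13(W), all W → L
n=22: reaches L-position 20 → W
n=23: reaches L-position 21 → W
The losing starting values of n are exactly the entries labelled L in this table (10 of them).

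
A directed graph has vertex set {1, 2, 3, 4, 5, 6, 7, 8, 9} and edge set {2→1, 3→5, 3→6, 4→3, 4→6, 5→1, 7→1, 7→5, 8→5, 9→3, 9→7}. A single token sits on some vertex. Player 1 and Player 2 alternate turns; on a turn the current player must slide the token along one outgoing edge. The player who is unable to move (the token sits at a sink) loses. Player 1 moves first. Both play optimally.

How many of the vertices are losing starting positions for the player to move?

Use the standard recursion: the mover loses at a terminal position; elsewhere, the mover wins exactly when some move hands the opponent an L position.
Every edge goes from a vertex to one that appears earlier in the order 6, 1, 5, 7, 3, 2, 9, 8, 4, so processing vertices in that order labels each vertex after all of its successors.
6: no outgoing edge → L
1: no outgoing edge → L
5: can move to 1, which is L ⇒ W
7: can move to 1, which is L ⇒ W
3: can move to 6, which is L ⇒ W
2: can move to 1, which is L ⇒ W
9: moves to 3(W), 7(W); every one is W ⇒ L
8: the only move is to 5(W), a W ⇒ L
4: can move to 6, which is L ⇒ W
The L vertices are 1, 6, 8, 9; that is 4 in all.

4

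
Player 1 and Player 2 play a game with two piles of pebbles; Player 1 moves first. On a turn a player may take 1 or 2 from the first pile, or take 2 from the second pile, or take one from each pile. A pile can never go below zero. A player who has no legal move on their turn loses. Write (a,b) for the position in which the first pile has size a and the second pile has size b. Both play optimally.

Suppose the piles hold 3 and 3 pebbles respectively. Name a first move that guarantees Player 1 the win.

Positions with no move are L. A position that does have a move is losing for the player to move precisely when every available move leads to a winning position for the opponent. Fill in the labels:
No move ever increases a pile, so every position that can arise here has a ≤ 3 and b ≤ 3; it is enough to label the cells with 0 ≤ a ≤ 3 and 0 ≤ b ≤ 3.
Every move lowers a or b (never raises either), so fill the grid row by row in increasing a, and left to right within a row: each cell's successors are then already labelled.
      b=0  b=1  b=2  b=3
a=0:    L    L    W    W
a=1:    W    W    W    L
a=2:    W    W    L    W
a=3:    L    L    W    W
Cells with no legal move (terminal, hence L): (0,0), (0,1).
The remaining L cells, each justified by listing all of its moves:
(1,3): moves to (0,3)(W), (1,1)(W), (0,2)(W); every one is W ⇒ L
(2,2): moves to (1,2)(W), (0,2)(W), (2,0)(W), (1,1)(W); every one is W ⇒ L
(3,0): moves to (2,0)(W), (1,0)(W); every one is W ⇒ L
(3,1): moves to (2,1)(W), (1,1)(W), (2,0)(W); every one is W ⇒ L
Every other cell has at least one move into one of the L cells above, so it is W.
From (3,3), the L positions reachable in one move are: (1,3), (3,1), (2,2). Any move reaching one of these is winning.

Move to (1,3).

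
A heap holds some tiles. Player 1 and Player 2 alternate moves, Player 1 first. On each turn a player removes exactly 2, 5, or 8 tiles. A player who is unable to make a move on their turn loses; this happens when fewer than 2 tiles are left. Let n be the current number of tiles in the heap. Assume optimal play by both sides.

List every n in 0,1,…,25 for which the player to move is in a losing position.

0, 1, 4, 7, 10, 11, 14, 17, 20, 21, 24

Compute win/loss labels from the base case upward. A position with no move is L. Any other position is W if it can reach an L in one move, else L.
n=0: no move → L
n=1: no move → L
n=2: can move to 0, which is L ⇒ W
n=3: can move to 1, which is L ⇒ W
n=4: the only move is to 2(W), a W ⇒ L
n=5: can move to 0, which is L ⇒ W
n=6: can move to 4, which is L ⇒ W
n=7: moves to 5(W), 2(W); every one is W ⇒ L
n=8: can move to 0, which is L ⇒ W
n=9: can move to 7, which is L ⇒ W
n=10: moves to 8(W), 5(W), 2(W); every one is W ⇒ L
n=11: moves to 9(W), 6(W), 3(W); every one is W ⇒ L
n=12: can move to 10, which is L ⇒ W
n=13: can move to 11, which is L ⇒ W
n=14: moves to 12(W), 9(W), 6(W); every one is W ⇒ L
n=15: can move to 10, which is L ⇒ W
n=16: can move to 14, which is L ⇒ W
n=17: moves to 15(W), 12(W), 9(W); every one is W ⇒ L
n=18: can move to 10, which is L ⇒ W
n=19: can move to 17, which is L ⇒ W
n=20: moves to 18(W), 15(W), 12(W); every one is W ⇒ L
n=21: moves to 19(W), 16(W), 13(W); every one is W ⇒ L
n=22: can move to 20, which is L ⇒ W
n=23: can move to 21, which is L ⇒ W
n=24: moves to 22(W), 19(W), 16(W); every one is W ⇒ L
n=25: can move to 20, which is L ⇒ W
The losing starting values of n are exactly the entries labelled L in this table (11 of them).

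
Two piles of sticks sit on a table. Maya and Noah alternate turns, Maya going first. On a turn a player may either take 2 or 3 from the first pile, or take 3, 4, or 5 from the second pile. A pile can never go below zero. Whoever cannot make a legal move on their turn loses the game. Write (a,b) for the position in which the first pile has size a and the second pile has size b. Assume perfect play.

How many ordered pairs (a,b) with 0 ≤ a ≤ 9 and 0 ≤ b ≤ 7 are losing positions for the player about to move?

Label each position W (a win for the player to move) or L (a loss). A position with no legal move is L; any other position is W exactly when some move reaches an L, and L when every move reaches a W.
Every move lowers a or b (never raises either), so fill the grid row by row in increasing a, and left to right within a row: each cell's successors are then already labelled.
      b=0  b=1  b=2  b=3  b=4  b=5  b=6  b=7
a=0:    L    L    L    W    W    W    W    W
a=1:    L    L    L    W    W    W    W    W
a=2:    W    W    W    L    L    L    W    W
a=3:    W    W    W    L    L    L    W    W
a=4:    W    W    W    W    W    W    L    L
a=5:    L    L    L    W    W    W    W    W
a=6:    L    L    L    W    W    W    W    W
a=7:    W    W    W    L    L    L    W    W
a=8:    W    W    W    L    L    L    W    W
a=9:    W    W    W    W    W    W    L    L
Cells with no legal move (terminal, hence L): (0,0), (0,1), (0,2), (1,0), (1,1), (1,2).
The remaining L cells, each justified by listing all of its moves:
(2,3): →(0,3)(W), (2,0)(W) — all W, so L
(2,4): →(0,4)(W), (2,1)(W), (2,0)(W) — all W, so L
(2,5): →(0,5)(W), (2,2)(W), (2,1)(W), (2,0)(W) — all W, so L
(3,3): →(1,3)(W), (0,3)(W), (3,0)(W) — all W, so L
(3,4): →(1,4)(W), (0,4)(W), (3,1)(W), (3,0)(W) — all W, so L
(3,5): →(1,5)(W), (0,5)(W), (3,2)(W), (3,1)(W), (3,0)(W) — all W, so L
(4,6): →(2,6)(W), (1,6)(W), (4,3)(W), (4,2)(W), (4,1)(W) — all W, so L
(4,7): →(2,7)(W), (1,7)(W), (4,4)(W), (4,3)(W), (4,2)(W) — all W, so L
(5,0): →(3,0)(W), (2,0)(W) — all W, so L
(5,1): →(3,1)(W), (2,1)(W) — all W, so L
(5,2): →(3,2)(W), (2,2)(W) — all W, so L
(6,0): →(4,0)(W), (3,0)(W) — all W, so L
(6,1): →(4,1)(W), (3,1)(W) — all W, so L
(6,2): →(4,2)(W), (3,2)(W) — all W, so L
(7,3): →(5,3)(W), (4,3)(W), (7,0)(W) — all W, so L
(7,4): →(5,4)(W), (4,4)(W), (7,1)(W), (7,0)(W) — all W, so L
(7,5): →(5,5)(W), (4,5)(W), (7,2)(W), (7,1)(W), (7,0)(W) — all W, so L
(8,3): →(6,3)(W), (5,3)(W), (8,0)(W) — all W, so L
(8,4): →(6,4)(W), (5,4)(W), (8,1)(W), (8,0)(W) — all W, so L
(8,5): →(6,5)(W), (5,5)(W), (8,2)(W), (8,1)(W), (8,0)(W) — all W, so L
(9,6): →(7,6)(W), (6,6)(W), (9,3)(W), (9,2)(W), (9,1)(W) — all W, so L
(9,7): →(7,7)(W), (6,7)(W), (9,4)(W), (9,3)(W), (9,2)(W) — all W, so L
Every other cell has at least one move into one of the L cells above, so it is W.
L cells per row: a=0: 3, a=1: 3, a=2: 3, a=3: 3, a=4: 2, a=5: 3, a=6: 3, a=7: 3, a=8: 3, a=9: 2; total 28.

28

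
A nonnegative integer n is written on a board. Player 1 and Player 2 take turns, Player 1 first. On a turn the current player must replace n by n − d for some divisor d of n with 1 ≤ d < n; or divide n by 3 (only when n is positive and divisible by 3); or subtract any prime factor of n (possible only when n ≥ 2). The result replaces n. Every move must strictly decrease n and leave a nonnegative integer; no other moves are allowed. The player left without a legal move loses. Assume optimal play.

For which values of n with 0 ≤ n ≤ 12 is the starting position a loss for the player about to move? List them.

Positions with no move are L. A position that does have a move is losing for the player to move precisely when every available move leads to a winning position for the opponent. Fill in the labels:
n=0: no move → L
n=1: no move → L
n=2: can move to 0, which is L ⇒ W
n=3: can move to 0, which is L ⇒ W
n=4: moves to 2(W), 3(W); every one is W ⇒ L
n=5: can move to 0, which is L ⇒ W
n=6: can move to 4, which is L ⇒ W
n=7: can move to 0, which is L ⇒ W
n=8: can move to 4, which is L ⇒ W
n=9: moves to 3(W), 6(W), 8(W); every one is W ⇒ L
n=10: can move to 9, which is L ⇒ W
n=11: can move to 0, which is L ⇒ W
n=12: can move to 4, which is L ⇒ W
Reading off the rows marked L gives the requested list; there are 4 such values of n.

0, 1, 4, 9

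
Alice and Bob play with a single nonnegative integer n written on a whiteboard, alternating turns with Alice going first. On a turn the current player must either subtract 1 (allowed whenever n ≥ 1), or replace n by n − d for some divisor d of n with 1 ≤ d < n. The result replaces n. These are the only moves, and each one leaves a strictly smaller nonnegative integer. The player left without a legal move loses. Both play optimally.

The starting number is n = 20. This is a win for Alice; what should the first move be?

Work bottom-up. With no move the player to move loses. Otherwise the position is W if at least one move leads to an L position for the opponent, and L if every move leads to a W.
n=0: no move → L
n=1: W (go to 0, an L position)
n=2: L (sole option 1(W) is W)
n=3: W (go to 2, an L position)
n=4: W (go to 2, an L position)
n=5: L (sole option 4(W) is W)
n=6: W (go to 5, an L position)
n=7: L (sole option 6(W) is W)
n=8: W (go to 7, an L position)
n=9: L (options 6(W), 8(W) are all W)
n=10: W (go to 5, an L position)
n=11: L (sole option 10(W) is W)
n=12: W (go to 9, an L position)
n=13: L (sole option 12(W) is W)
n=14: W (go to 7, an L position)
n=15: L (options 10(W), 12(W), 14(W) are all W)
n=16: W (go to 15, an L position)
n=17: L (sole option 16(W) is W)
n=18: W (go to 9, an L position)
n=19: L (sole option 18(W) is W)
n=20: W (go to 15, an L position)
From 20, the L positions reachable in one move are: 15, 19. Any move reaching one of these is winning.

Move to 15.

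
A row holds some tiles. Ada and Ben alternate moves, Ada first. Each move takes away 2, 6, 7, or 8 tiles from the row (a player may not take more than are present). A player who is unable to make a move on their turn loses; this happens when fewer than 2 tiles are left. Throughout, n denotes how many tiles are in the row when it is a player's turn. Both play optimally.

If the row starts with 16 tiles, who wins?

Ada wins.

Use the standard recursion: the mover loses at a terminal position; elsewhere, the mover wins exactly when some move hands the opponent an L position.
n=0: no move → L
n=1: no move → L
n=2: can move to 0, which is L ⇒ W
n=3: can move to 1, which is L ⇒ W
n=4: the only move is to 2(W), a W ⇒ L
n=5: the only move is to 3(W), a W ⇒ L
n=6: can move to 4, which is L ⇒ W
n=7: can move to 5, which is L ⇒ W
n=8: can move to 1, which is L ⇒ W
n=9: can move to 1, which is L ⇒ W
n=10: can move to 4, which is L ⇒ W
n=11: can move to 5, which is L ⇒ W
n=12: can move to 5, which is L ⇒ W
n=13: can move to 5, which is L ⇒ W
n=14: moves to 12(W), 8(W), 7(W), 6(W); every one is W ⇒ L
n=15: moves to 13(W), 9(W), 8(W), 7(W); every one is W ⇒ L
n=16: can move to 14, which is L ⇒ W
The starting position 16 is W: Ada should remove 2, leaving 14, handing over an L position.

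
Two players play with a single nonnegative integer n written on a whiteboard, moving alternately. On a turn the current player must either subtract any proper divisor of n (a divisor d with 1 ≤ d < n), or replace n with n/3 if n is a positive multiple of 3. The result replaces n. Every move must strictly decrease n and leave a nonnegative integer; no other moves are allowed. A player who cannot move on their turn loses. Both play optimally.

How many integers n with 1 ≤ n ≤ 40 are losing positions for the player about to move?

14

Work bottom-up. With no move the player to move loses. Otherwise the position is W if at least one move leads to an L position for the opponent, and L if every move leads to a W.
n=0: no move → L
n=1: no move → L
n=2: →1(L), so W
n=3: →1(L), so W
n=4: →2(W), 3(W) — all W, so L
n=5: →4(L), so W
n=6: →4(L), so W
n=7: →6(W) only, which is W, so L
n=8: →4(L), so W
n=9: →3(W), 6(W), 8(W) — all W, so L
n=10: →9(L), so W
n=11: →10(W) only, which is W, so L
n=12: →4(L), so W
n=13: →12(W) only, which is W, so L
n=14: →7(L), so W
n=15: →5(W), 10(W), 12(W), 14(W) — all W, so L
n=16: →15(L), so W
n=17: →16(W) only, which is W, so L
n=18: →9(L), so W
n=19: →18(W) only, which is W, so L
n=20: →15(L), so W
n=21: →7(L), so W
n=22: →11(L), so W
n=23: →22(W) only, which is W, so L
n=24: →23(L), so W
n=25: →20(W), 24(W) — all W, so L
n=26: →13(L), so W
n=27: →9(L), so W
n=28: →14(W), 21(W), 24(W), 26(W), 27(W) — all W, so L
n=29: →28(L), so W
n=30: →15(L), so W
n=31: →30(W) only, which is W, so L
n=32: →28(L), so W
n=33: →11(L), so W
n=34: →17(L), so W
n=35: →28(L), so W
n=36: →12(W), 18(W), 24(W), 27(W), 30(W), 32(W), 33(W), 34(W), 35(W) — all W, so L
n=37: →36(L), so W
n=38: →19(L), so W
n=39: →13(L), so W
n=40: →36(L), so W
L entries with 1 ≤ n ≤ 40 (n=0 is outside the asked range and is not counted): n = 1, 4, 7, 9, 11, 13, 15, 17, 19, 23, 25, 28, 31, 36; that makes 14.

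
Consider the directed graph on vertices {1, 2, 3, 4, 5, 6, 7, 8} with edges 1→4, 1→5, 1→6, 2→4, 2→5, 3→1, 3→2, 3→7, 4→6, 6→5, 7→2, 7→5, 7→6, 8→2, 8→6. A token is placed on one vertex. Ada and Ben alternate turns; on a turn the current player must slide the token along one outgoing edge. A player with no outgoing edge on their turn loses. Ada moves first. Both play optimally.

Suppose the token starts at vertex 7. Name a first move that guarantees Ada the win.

Move to 5.

Build the W/L table. Terminal = L. A non-terminal position is W if it has a move to some L; otherwise it is L.
Every edge goes from a vertex to one that appears earlier in the order 5, 6, 4, 2, 1, 7, 3, 8, so processing vertices in that order labels each vertex after all of its successors.
5: no outgoing edge → L
6: can move to 5, which is L ⇒ W
4: the only move is to 6(W), a W ⇒ L
2: can move to 4, which is L ⇒ W
1: can move to 4, which is L ⇒ W
7: can move to 5, which is L ⇒ W
3: moves to 7(W), 1(W), 2(W); every one is W ⇒ L
8: moves to 2(W), 6(W); every one is W ⇒ L
From 7, the L positions reachable in one move are: 5.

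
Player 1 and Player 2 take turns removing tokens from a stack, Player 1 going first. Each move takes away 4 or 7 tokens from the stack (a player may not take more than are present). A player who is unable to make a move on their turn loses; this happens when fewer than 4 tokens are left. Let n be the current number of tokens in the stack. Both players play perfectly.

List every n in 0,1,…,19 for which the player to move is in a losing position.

Work bottom-up. With no move the player to move loses. Otherwise the position is W if at least one move leads to an L position for the opponent, and L if every move leads to a W.
n=0: no move → L
n=1: no move → L
n=2: no move → L
n=3: no move → L
n=4: can move to 0, which is L ⇒ W
n=5: can move to 1, which is L ⇒ W
n=6: can move to 2, which is L ⇒ W
n=7: can move to 3, which is L ⇒ W
n=8: can move to 1, which is L ⇒ W
n=9: can move to 2, which is L ⇒ W
n=10: can move to 3, which is L ⇒ W
n=11: moves to 7(W), 4(W); every one is W ⇒ L
n=12: moves to 8(W), 5(W); every one is W ⇒ L
n=13: moves to 9(W), 6(W); every one is W ⇒ L
n=14: moves to 10(W), 7(W); every one is W ⇒ L
n=15: can move to 11, which is L ⇒ W
n=16: can move to 12, which is L ⇒ W
n=17: can move to 13, which is L ⇒ W
n=18: can move to 14, which is L ⇒ W
n=19: can move to 12, which is L ⇒ W
Reading off the rows marked L gives the requested list; there are 8 such values of n.

0, 1, 2, 3, 11, 12, 13, 14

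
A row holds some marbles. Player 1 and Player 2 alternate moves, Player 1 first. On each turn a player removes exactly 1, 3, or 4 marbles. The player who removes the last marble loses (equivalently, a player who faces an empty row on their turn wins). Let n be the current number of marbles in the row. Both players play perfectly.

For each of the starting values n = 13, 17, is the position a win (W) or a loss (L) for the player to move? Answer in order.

13: W, 17: L

Compute win/loss labels from the base case upward. A position with no move is W. Any other position is W if it can reach an L in one move, else L.
n=0: no move; the opponent has just taken the last marble and therefore loses → W
n=1: only reaches 0(W), which is W → L
n=2: reaches L-position 1 → W
n=3: only reaches 2(W), 0(W), all W → L
n=4: reaches L-position 3 → W
n=5: reaches L-position 1 → W
n=6: reaches L-position 3 → W
n=7: reaches L-position 3 → W
n=8: only reaches 7(W), 5(W), 4(W), all W → L
n=9: reaches L-position 8 → W
n=10: only reaches 9(W), 7(W), 6(W), all W → L
n=11: reaches L-position 10 → W
n=12: reaches L-position 8 → W
n=13: reaches L-position 10 → W
n=14: reaches L-position 10 → W
n=15: only reaches 14(W), 12(W), 11(W), all W → L
n=16: reaches L-position 15 → W
n=17: only reaches 16(W), 14(W), 13(W), all W → L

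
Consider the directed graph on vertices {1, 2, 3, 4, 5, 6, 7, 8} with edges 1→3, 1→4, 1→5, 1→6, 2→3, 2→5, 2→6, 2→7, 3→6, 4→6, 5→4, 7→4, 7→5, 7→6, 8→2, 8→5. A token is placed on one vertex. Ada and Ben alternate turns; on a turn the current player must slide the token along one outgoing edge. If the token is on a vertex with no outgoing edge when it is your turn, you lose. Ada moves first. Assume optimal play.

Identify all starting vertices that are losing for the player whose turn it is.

5, 6

Work bottom-up. With no move the player to move loses. Otherwise the position is W if at least one move leads to an L position for the opponent, and L if every move leads to a W.
Every edge goes from a vertex to one that appears earlier in the order 6, 4, 3, 5, 7, 2, 1, 8, so processing vertices in that order labels each vertex after all of its successors.
6: no outgoing edge → L
4: W (go to 6, an L position)
3: W (go to 6, an L position)
5: L (sole option 4(W) is W)
7: W (go to 5, an L position)
2: W (go to 5, an L position)
1: W (go to 5, an L position)
8: W (go to 5, an L position)
The losing starting vertices are exactly the entries labelled L in this table (2 of them).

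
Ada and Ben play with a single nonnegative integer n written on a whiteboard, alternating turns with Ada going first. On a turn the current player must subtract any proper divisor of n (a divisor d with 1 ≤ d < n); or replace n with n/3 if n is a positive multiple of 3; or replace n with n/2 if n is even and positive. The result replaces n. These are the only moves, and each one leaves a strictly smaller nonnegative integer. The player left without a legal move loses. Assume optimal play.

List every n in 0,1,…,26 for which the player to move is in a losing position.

Use the standard recursion: the mover loses at a terminal position; elsewhere, the mover wins exactly when some move hands the opponent an L position.
n=0: no move → L
n=1: no move → L
n=2: can move to 1, which is L ⇒ W
n=3: can move to 1, which is L ⇒ W
n=4: moves to 2(W), 3(W); every one is W ⇒ L
n=5: can move to 4, which is L ⇒ W
n=6: can move to 4, which is L ⇒ W
n=7: the only move is to 6(W), a W ⇒ L
n=8: can move to 4, which is L ⇒ W
n=9: moves to 3(W), 6(W), 8(W); every one is W ⇒ L
n=10: can move to 9, which is L ⇒ W
n=11: the only move is to 10(W), a W ⇒ L
n=12: can move to 4, which is L ⇒ W
n=13: the only move is to 12(W), a W ⇒ L
n=14: can move to 7, which is L ⇒ W
n=15: moves to 5(W), 10(W), 12(W), 14(W); every one is W ⇒ L
n=16: can move to 15, which is L ⇒ W
n=17: the only move is to 16(W), a W ⇒ L
n=18: can move to 9, which is L ⇒ W
n=19: the only move is to 18(W), a W ⇒ L
n=20: can move to 15, which is L ⇒ W
n=21: can move to 7, which is L ⇒ W
n=22: can move to 11, which is L ⇒ W
n=23: the only move is to 22(W), a W ⇒ L
n=24: can move to 23, which is L ⇒ W
n=25: moves to 20(W), 24(W); every one is W ⇒ L
n=26: can move to 13, which is L ⇒ W
Reading off the rows marked L gives the requested list; there are 12 such values of n.

0, 1, 4, 7, 9, 11, 13, 15, 17, 19, 23, 25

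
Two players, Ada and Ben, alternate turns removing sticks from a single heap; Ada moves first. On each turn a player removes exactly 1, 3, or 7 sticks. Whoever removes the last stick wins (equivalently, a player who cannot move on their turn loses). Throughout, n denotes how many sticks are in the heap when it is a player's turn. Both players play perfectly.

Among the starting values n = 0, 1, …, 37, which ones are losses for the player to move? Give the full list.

0, 2, 4, 6, 8, 10, 12, 14, 16, 18, 20, 22, 24, 26, 28, 30, 32, 34, 36

Label each position W (a win for the player to move) or L (a loss). A position with no legal move is L; any other position is W exactly when some move reaches an L, and L when every move reaches a W.
n=0: no move → L
n=1: W (go to 0, an L position)
n=2: L (sole option 1(W) is W)
n=3: W (go to 2, an L position)
n=4: L (options 3(W), 1(W) are all W)
n=5: W (go to 4, an L position)
n=6: L (options 5(W), 3(W) are all W)
n=7: W (go to 6, an L position)
n=8: L (options 7(W), 5(W), 1(W) are all W)
n=9: W (go to 8, an L position)
n=10: L (options 9(W), 7(W), 3(W) are all W)
n=11: W (go to 10, an L position)
n=12: L (options 11(W), 9(W), 5(W) are all W)
n=13: W (go to 12, an L position)
n=14: L (options 13(W), 11(W), 7(W) are all W)
n=15: W (go to 14, an L position)
n=16: L (options 15(W), 13(W), 9(W) are all W)
n=17: W (go to 16, an L position)
n=18: L (options 17(W), 15(W), 11(W) are all W)
n=19: W (go to 18, an L position)
n=20: L (options 19(W), 17(W), 13(W) are all W)
n=21: W (go to 20, an L position)
n=22: L (options 21(W), 19(W), 15(W) are all W)
n=23: W (go to 22, an L position)
n=24: L (options 23(W), 21(W), 17(W) are all W)
n=25: W (go to 24, an L position)
n=26: L (options 25(W), 23(W), 19(W) are all W)
n=27: W (go to 26, an L position)
n=28: L (options 27(W), 25(W), 21(W) are all W)
n=29: W (go to 28, an L position)
n=30: L (options 29(W), 27(W), 23(W) are all W)
n=31: W (go to 30, an L position)
n=32: L (options 31(W), 29(W), 25(W) are all W)
n=33: W (go to 32, an L position)
n=34: L (options 33(W), 31(W), 27(W) are all W)
n=35: W (go to 34, an L position)
n=36: L (options 35(W), 33(W), 29(W) are all W)
n=37: W (go to 36, an L position)
Reading off the rows marked L gives the requested list; there are 19 such values of n.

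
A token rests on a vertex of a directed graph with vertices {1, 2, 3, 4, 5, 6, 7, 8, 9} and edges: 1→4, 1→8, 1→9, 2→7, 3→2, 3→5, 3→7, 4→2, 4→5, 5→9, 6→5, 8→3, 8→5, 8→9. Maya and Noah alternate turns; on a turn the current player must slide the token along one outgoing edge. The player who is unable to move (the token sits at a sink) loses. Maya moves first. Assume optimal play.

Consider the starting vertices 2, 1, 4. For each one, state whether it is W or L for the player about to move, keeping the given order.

Label each position W (a win for the player to move) or L (a loss). A position with no legal move is L; any other position is W exactly when some move reaches an L, and L when every move reaches a W.
Every edge goes from a vertex to one that appears earlier in the order 9, 7, 2, 5, 3, 4, 6, 8, 1, so processing vertices in that order labels each vertex after all of its successors.
9: no outgoing edge → L
7: no outgoing edge → L
2: reaches L-position 7 → W
5: reaches L-position 9 → W
3: reaches L-position 7 → W
4: only reaches 5(W), 2(W), all W → L
6: only reaches 5(W), which is W → L
8: reaches L-position 9 → W
1: reaches L-position 4 → W

2: W, 1: W, 4: L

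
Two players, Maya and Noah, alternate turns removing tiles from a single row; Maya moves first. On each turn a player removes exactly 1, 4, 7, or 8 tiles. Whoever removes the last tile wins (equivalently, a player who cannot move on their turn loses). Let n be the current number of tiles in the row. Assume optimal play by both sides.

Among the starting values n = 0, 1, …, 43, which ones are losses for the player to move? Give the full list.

Build the W/L table. Terminal = L. A non-terminal position is W if it has a move to some L; otherwise it is L.
n=0: no move → L
n=1: can move to 0, which is L ⇒ W
n=2: the only move is to 1(W), a W ⇒ L
n=3: can move to 2, which is L ⇒ W
n=4: can move to 0, which is L ⇒ W
n=5: moves to 4(W), 1(W); every one is W ⇒ L
n=6: can move to 5, which is L ⇒ W
n=7: can move to 0, which is L ⇒ W
n=8: can move to 0, which is L ⇒ W
n=9: can move to 5, which is L ⇒ W
n=10: can move to 2, which is L ⇒ W
n=11: moves to 10(W), 7(W), 4(W), 3(W); every one is W ⇒ L
n=12: can move to 11, which is L ⇒ W
n=13: can move to 5, which is L ⇒ W
n=14: moves to 13(W), 10(W), 7(W), 6(W); every one is W ⇒ L
n=15: can move to 14, which is L ⇒ W
n=16: moves to 15(W), 12(W), 9(W), 8(W); every one is W ⇒ L
n=17: can move to 16, which is L ⇒ W
n=18: can move to 14, which is L ⇒ W
n=19: can move to 11, which is L ⇒ W
n=20: can move to 16, which is L ⇒ W
n=21: can move to 14, which is L ⇒ W
n=22: can move to 14, which is L ⇒ W
n=23: can move to 16, which is L ⇒ W
n=24: can move to 16, which is L ⇒ W
n=25: moves to 24(W), 21(W), 18(W), 17(W); every one is W ⇒ L
n=26: can move to 25, which is L ⇒ W
n=27: moves to 26(W), 23(W), 20(W), 19(W); every one is W ⇒ L
n=28: can move to 27, which is L ⇒ W
n=29: can move to 25, which is L ⇒ W
n=30: moves to 29(W), 26(W), 23(W), 22(W); every one is W ⇒ L
n=31: can move to 30, which is L ⇒ W
n=32: can move to 25, which is L ⇒ W
n=33: can move to 25, which is L ⇒ W
n=34: can move to 30, which is L ⇒ W
n=35: can move to 27, which is L ⇒ W
n=36: moves to 35(W), 32(W), 29(W), 28(W); every one is W ⇒ L
n=37: can move to 36, which is L ⇒ W
n=38: can move to 30, which is L ⇒ W
n=39: moves to 38(W), 35(W), 32(W), 31(W); every one is W ⇒ L
n=40: can move to 39, which is L ⇒ W
n=41: moves to 40(W), 37(W), 34(W), 33(W); every one is W ⇒ L
n=42: can move to 41, which is L ⇒ W
n=43: can move to 39, which is L ⇒ W
Reading off the rows marked L gives the requested list; there are 12 such values of n.

0, 2, 5, 11, 14, 16, 25, 27, 30, 36, 39, 41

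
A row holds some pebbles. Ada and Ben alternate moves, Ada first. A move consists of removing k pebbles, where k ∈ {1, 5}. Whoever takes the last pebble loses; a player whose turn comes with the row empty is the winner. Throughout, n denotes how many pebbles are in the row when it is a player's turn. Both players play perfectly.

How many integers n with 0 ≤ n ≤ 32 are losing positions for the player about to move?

Classify positions by backward induction: terminal positions (no move available) are W. From any other position, the mover wins iff some move reaches an L.
n=0: no move; the opponent has just taken the last pebble and therefore loses → W
n=1: only reaches 0(W), which is W → L
n=2: reaches L-position 1 → W
n=3: only reaches 2(W), which is W → L
n=4: reaches L-position 3 → W
n=5: only reaches 4(W), 0(W), all W → L
n=6: reaches L-position 5 → W
n=7: only reaches 6(W), 2(W), all W → L
n=8: reaches L-position 7 → W
n=9: only reaches 8(W), 4(W), all W → L
n=10: reaches L-position 9 → W
n=11: only reaches 10(W), 6(W), all W → L
n=12: reaches L-position 11 → W
n=13: only reaches 12(W), 8(W), all W → L
n=14: reaches L-position 13 → W
n=15: only reaches 14(W), 10(W), all W → L
n=16: reaches L-position 15 → W
n=17: only reaches 16(W), 12(W), all W → L
n=18: reaches L-position 17 → W
n=19: only reaches 18(W), 14(W), all W → L
n=20: reaches L-position 19 → W
n=21: only reaches 20(W), 16(W), all W → L
n=22: reaches L-position 21 → W
n=23: only reaches 22(W), 18(W), all W → L
n=24: reaches L-position 23 → W
n=25: only reaches 24(W), 20(W), all W → L
n=26: reaches L-position 25 → W
n=27: only reaches 26(W), 22(W), all W → L
n=28: reaches L-position 27 → W
n=29: only reaches 28(W), 24(W), all W → L
n=30: reaches L-position 29 → W
n=31: only reaches 30(W), 26(W), all W → L
n=32: reaches L-position 31 → W
L entries with 0 ≤ n ≤ 32: n = 1, 3, 5, 7, 9, 11, 13, 15, 17, 19, 21, 23, 25, 27, 29, 31; that makes 16.

16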